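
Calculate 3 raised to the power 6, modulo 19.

Step 1: Compute 3^6 mod 19 step by step, reducing modulo 19 at each step.
  3^1 mod 19 = 3
  3^2 mod 19 = (3 * 3) mod 19 = 9
  3^3 mod 19 = (9 * 3) mod 19 = 8
  3^4 mod 19 = (8 * 3) mod 19 = 5
  3^5 mod 19 = (5 * 3) mod 19 = 15
  3^6 mod 19 = (15 * 3) mod 19 = 7
Step 2: Result = 7.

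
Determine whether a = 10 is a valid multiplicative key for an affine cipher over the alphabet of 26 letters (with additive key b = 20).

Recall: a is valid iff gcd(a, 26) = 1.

Step 1: Compute gcd(10, 26).
Step 2: gcd(10, 26) = 2.
Since gcd = 2 != 1, 10 shares a common factor with 26, so it cannot be used.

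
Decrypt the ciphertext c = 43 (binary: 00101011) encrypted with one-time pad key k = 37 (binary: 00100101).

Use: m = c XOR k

Step 1: XOR ciphertext with key:
  Ciphertext: 00101011
  Key:        00100101
  XOR:        00001110
Step 2: Plaintext = 00001110 = 14 in decimal.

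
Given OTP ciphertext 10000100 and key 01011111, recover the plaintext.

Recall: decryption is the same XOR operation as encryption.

Step 1: XOR ciphertext with key:
  Ciphertext: 10000100
  Key:        01011111
  XOR:        11011011
Step 2: Plaintext = 11011011 = 219 in decimal.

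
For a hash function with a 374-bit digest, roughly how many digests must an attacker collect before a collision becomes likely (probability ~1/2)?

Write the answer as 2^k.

Step 1: The birthday paradox gives collision probability ~50% after sqrt(2^n) = 2^(n/2) hashes.
Step 2: For 374-bit output: 2^(374/2) = 2^187.
Step 3: Approximately 2^187 hash computations needed.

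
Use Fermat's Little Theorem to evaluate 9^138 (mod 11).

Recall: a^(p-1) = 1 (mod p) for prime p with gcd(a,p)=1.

Step 1: Since 11 is prime, by Fermat's Little Theorem: 9^10 = 1 (mod 11).
Step 2: Reduce exponent: 138 mod 10 = 8.
Step 3: So 9^138 = 9^8 (mod 11).
Step 4: 9^8 mod 11 = 3.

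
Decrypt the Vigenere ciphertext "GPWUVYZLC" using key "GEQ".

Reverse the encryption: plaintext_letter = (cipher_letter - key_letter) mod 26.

Step 1: Extend key: GEQGEQGEQ
Step 2: Decrypt each letter (c - k) mod 26:
  G(6) - G(6) = (6-6) mod 26 = 0 = A
  P(15) - E(4) = (15-4) mod 26 = 11 = L
  W(22) - Q(16) = (22-16) mod 26 = 6 = G
  U(20) - G(6) = (20-6) mod 26 = 14 = O
  V(21) - E(4) = (21-4) mod 26 = 17 = R
  Y(24) - Q(16) = (24-16) mod 26 = 8 = I
  Z(25) - G(6) = (25-6) mod 26 = 19 = T
  L(11) - E(4) = (11-4) mod 26 = 7 = H
  C(2) - Q(16) = (2-16) mod 26 = 12 = M
Plaintext: ALGORITHM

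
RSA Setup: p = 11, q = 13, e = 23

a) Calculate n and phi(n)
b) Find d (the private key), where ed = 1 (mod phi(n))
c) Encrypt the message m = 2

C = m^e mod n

Step 1: n = 11 * 13 = 143.
Step 2: phi(n) = (11-1)(13-1) = 10 * 12 = 120.
Step 3: Find d = 23^(-1) mod 120 = 47.
  Verify: 23 * 47 = 1081 = 1 (mod 120).
Step 4: C = 2^23 mod 143 = 85.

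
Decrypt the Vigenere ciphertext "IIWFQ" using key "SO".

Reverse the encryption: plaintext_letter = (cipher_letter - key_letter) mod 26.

Step 1: Extend key: SOSOS
Step 2: Decrypt each letter (c - k) mod 26:
  I(8) - S(18) = (8-18) mod 26 = 16 = Q
  I(8) - O(14) = (8-14) mod 26 = 20 = U
  W(22) - S(18) = (22-18) mod 26 = 4 = E
  F(5) - O(14) = (5-14) mod 26 = 17 = R
  Q(16) - S(18) = (16-18) mod 26 = 24 = Y
Plaintext: QUERY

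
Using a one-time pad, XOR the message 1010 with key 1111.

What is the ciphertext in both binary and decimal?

Step 1: Write out the XOR operation bit by bit:
  Message: 1010
  Key:     1111
  XOR:     0101
Step 2: Convert to decimal: 0101 = 5.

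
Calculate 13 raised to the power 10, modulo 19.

Step 1: Compute 13^10 mod 19 step by step, reducing modulo 19 at each step.
  13^1 mod 19 = 13
  13^2 mod 19 = (13 * 13) mod 19 = 17
  13^3 mod 19 = (17 * 13) mod 19 = 12
  13^4 mod 19 = (12 * 13) mod 19 = 4
  13^5 mod 19 = (4 * 13) mod 19 = 14
  13^6 mod 19 = (14 * 13) mod 19 = 11
  13^7 mod 19 = (11 * 13) mod 19 = 10
  13^8 mod 19 = (10 * 13) mod 19 = 16
  13^9 mod 19 = (16 * 13) mod 19 = 18
  13^10 mod 19 = (18 * 13) mod 19 = 6
Step 2: Result = 6.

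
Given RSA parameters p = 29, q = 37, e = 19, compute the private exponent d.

Step 1: n = 29 * 37 = 1073.
Step 2: phi(n) = 28 * 36 = 1008.
Step 3: Find d such that 19 * d = 1 (mod 1008).
Step 4: d = 19^(-1) mod 1008 = 955.
Verification: 19 * 955 = 18145 = 18 * 1008 + 1.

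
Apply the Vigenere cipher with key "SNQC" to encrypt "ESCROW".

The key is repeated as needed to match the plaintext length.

Step 1: Repeat key to match plaintext length:
  Plaintext: ESCROW
  Key:       SNQCSN
Step 2: Encrypt each letter:
  E(4) + S(18) = (4+18) mod 26 = 22 = W
  S(18) + N(13) = (18+13) mod 26 = 5 = F
  C(2) + Q(16) = (2+16) mod 26 = 18 = S
  R(17) + C(2) = (17+2) mod 26 = 19 = T
  O(14) + S(18) = (14+18) mod 26 = 6 = G
  W(22) + N(13) = (22+13) mod 26 = 9 = J
Ciphertext: WFSTGJ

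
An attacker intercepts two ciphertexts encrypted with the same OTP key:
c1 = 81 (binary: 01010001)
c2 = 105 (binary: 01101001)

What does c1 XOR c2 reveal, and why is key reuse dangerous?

Step 1: c1 XOR c2 = (m1 XOR k) XOR (m2 XOR k).
Step 2: By XOR associativity/commutativity: = m1 XOR m2 XOR k XOR k = m1 XOR m2.
Step 3: 01010001 XOR 01101001 = 00111000 = 56.
Step 4: The key cancels out! An attacker learns m1 XOR m2 = 56, revealing the relationship between plaintexts.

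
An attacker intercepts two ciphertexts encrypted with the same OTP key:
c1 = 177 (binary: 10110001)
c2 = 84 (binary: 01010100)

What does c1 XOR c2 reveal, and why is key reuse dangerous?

Step 1: c1 XOR c2 = (m1 XOR k) XOR (m2 XOR k).
Step 2: By XOR associativity/commutativity: = m1 XOR m2 XOR k XOR k = m1 XOR m2.
Step 3: 10110001 XOR 01010100 = 11100101 = 229.
Step 4: The key cancels out! An attacker learns m1 XOR m2 = 229, revealing the relationship between plaintexts.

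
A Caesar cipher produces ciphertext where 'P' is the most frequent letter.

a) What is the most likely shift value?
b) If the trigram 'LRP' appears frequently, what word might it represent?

Step 1: In English, 'E' is the most frequent letter (12.7%).
Step 2: The most frequent ciphertext letter is 'P' (position 15).
Step 3: Shift = (15 - 4) mod 26 = 11.
Step 4: Decrypt 'LRP' by shifting back 11:
  L -> A
  R -> G
  P -> E
Step 5: 'LRP' decrypts to 'AGE'.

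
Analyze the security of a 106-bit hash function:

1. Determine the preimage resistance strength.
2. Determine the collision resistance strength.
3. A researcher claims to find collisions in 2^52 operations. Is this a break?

Step 1: Preimage resistance requires brute-force of 2^106 operations.
Step 2: Collision resistance (birthday bound) = 2^(106/2) = 2^53.
Step 3: The claimed attack costs 2^52 operations.
Step 4: Since 2^52 < 2^53, the claimed attack beats the generic birthday bound, so collision resistance is broken.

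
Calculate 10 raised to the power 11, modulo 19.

Step 1: Compute 10^11 mod 19 step by step, reducing modulo 19 at each step.
  10^1 mod 19 = 10
  10^2 mod 19 = (10 * 10) mod 19 = 5
  10^3 mod 19 = (5 * 10) mod 19 = 12
  10^4 mod 19 = (12 * 10) mod 19 = 6
  10^5 mod 19 = (6 * 10) mod 19 = 3
  10^6 mod 19 = (3 * 10) mod 19 = 11
  10^7 mod 19 = (11 * 10) mod 19 = 15
  10^8 mod 19 = (15 * 10) mod 19 = 17
  10^9 mod 19 = (17 * 10) mod 19 = 18
  10^10 mod 19 = (18 * 10) mod 19 = 9
  10^11 mod 19 = (9 * 10) mod 19 = 14
Step 2: Result = 14.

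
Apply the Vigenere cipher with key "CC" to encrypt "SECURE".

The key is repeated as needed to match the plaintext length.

Step 1: Repeat key to match plaintext length:
  Plaintext: SECURE
  Key:       CCCCCC
Step 2: Encrypt each letter:
  S(18) + C(2) = (18+2) mod 26 = 20 = U
  E(4) + C(2) = (4+2) mod 26 = 6 = G
  C(2) + C(2) = (2+2) mod 26 = 4 = E
  U(20) + C(2) = (20+2) mod 26 = 22 = W
  R(17) + C(2) = (17+2) mod 26 = 19 = T
  E(4) + C(2) = (4+2) mod 26 = 6 = G
Ciphertext: UGEWTG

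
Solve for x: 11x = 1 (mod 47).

Step 1: We need x such that 11 * x = 1 (mod 47).
Step 2: Using the extended Euclidean algorithm or trial:
  11 * 30 = 330 = 7 * 47 + 1.
Step 3: Since 330 mod 47 = 1, the inverse is x = 30.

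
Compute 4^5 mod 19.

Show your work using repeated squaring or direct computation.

Step 1: Compute 4^5 mod 19 step by step, reducing modulo 19 at each step.
  4^1 mod 19 = 4
  4^2 mod 19 = (4 * 4) mod 19 = 16
  4^3 mod 19 = (16 * 4) mod 19 = 7
  4^4 mod 19 = (7 * 4) mod 19 = 9
  4^5 mod 19 = (9 * 4) mod 19 = 17
Step 2: Result = 17.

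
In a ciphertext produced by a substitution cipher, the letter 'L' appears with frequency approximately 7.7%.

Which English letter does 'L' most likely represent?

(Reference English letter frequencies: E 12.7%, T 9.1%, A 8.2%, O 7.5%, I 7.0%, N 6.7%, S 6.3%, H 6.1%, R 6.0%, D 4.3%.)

Step 1: The observed frequency is 7.7%.
Step 2: Compare with English frequencies:
  E: 12.7% (difference: 5.0%)
  T: 9.1% (difference: 1.4%)
  A: 8.2% (difference: 0.5%)
  O: 7.5% (difference: 0.2%) <-- closest
  I: 7.0% (difference: 0.7%)
  N: 6.7% (difference: 1.0%)
  S: 6.3% (difference: 1.4%)
  H: 6.1% (difference: 1.6%)
  R: 6.0% (difference: 1.7%)
  D: 4.3% (difference: 3.4%)
Step 3: 'L' most likely represents 'O' (frequency 7.5%).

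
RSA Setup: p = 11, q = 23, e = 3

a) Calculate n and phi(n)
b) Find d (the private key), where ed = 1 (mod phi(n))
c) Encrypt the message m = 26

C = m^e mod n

Step 1: n = 11 * 23 = 253.
Step 2: phi(n) = (11-1)(23-1) = 10 * 22 = 220.
Step 3: Find d = 3^(-1) mod 220 = 147.
  Verify: 3 * 147 = 441 = 1 (mod 220).
Step 4: C = 26^3 mod 253 = 119.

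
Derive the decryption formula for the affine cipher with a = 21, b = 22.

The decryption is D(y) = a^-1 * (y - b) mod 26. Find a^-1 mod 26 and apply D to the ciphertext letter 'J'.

Step 1: Find a^-1, the modular inverse of 21 mod 26.
Step 2: We need 21 * a^-1 = 1 (mod 26).
Step 3: 21 * 5 = 105 = 4 * 26 + 1, so a^-1 = 5.
Step 4: D(y) = 5(y - 22) mod 26.
Step 5: Apply to 'J' (y = 9): D(9) = 5 * (9 - 22) mod 26 = 5 * -13 mod 26 = 13 -> 'N'.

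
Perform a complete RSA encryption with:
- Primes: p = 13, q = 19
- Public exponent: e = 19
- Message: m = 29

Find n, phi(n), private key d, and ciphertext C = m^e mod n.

Step 1: n = 13 * 19 = 247.
Step 2: phi(n) = (13-1)(19-1) = 12 * 18 = 216.
Step 3: Find d = 19^(-1) mod 216 = 91.
  Verify: 19 * 91 = 1729 = 1 (mod 216).
Step 4: C = 29^19 mod 247 = 29.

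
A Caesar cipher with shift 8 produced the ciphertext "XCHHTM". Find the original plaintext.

Step 1: Reverse the shift by subtracting 8 from each letter position.
  X (position 23) -> position (23-8) mod 26 = 15 -> P
  C (position 2) -> position (2-8) mod 26 = 20 -> U
  H (position 7) -> position (7-8) mod 26 = 25 -> Z
  H (position 7) -> position (7-8) mod 26 = 25 -> Z
  T (position 19) -> position (19-8) mod 26 = 11 -> L
  M (position 12) -> position (12-8) mod 26 = 4 -> E
Decrypted message: PUZZLE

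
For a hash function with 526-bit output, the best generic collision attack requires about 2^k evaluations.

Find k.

Step 1: The hash has a 526-bit output.
Step 2: Collision resistance means it should be infeasible to find any x != y with h(x) = h(y).
By the birthday bound, a generic collision search succeeds after about sqrt(2^526) = 2^(526/2) = 2^263 evaluations.
Step 3: Security level = 263 bits.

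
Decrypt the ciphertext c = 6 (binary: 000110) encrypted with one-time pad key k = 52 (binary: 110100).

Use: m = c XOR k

Step 1: XOR ciphertext with key:
  Ciphertext: 000110
  Key:        110100
  XOR:        110010
Step 2: Plaintext = 110010 = 50 in decimal.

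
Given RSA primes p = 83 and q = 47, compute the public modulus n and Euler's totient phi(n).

Step 1: n = p * q = 83 * 47 = 3901.
Step 2: phi(n) = (p-1)(q-1) = 82 * 46 = 3772.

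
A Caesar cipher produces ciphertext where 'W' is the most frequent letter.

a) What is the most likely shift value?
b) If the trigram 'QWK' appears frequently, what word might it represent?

Step 1: In English, 'E' is the most frequent letter (12.7%).
Step 2: The most frequent ciphertext letter is 'W' (position 22).
Step 3: Shift = (22 - 4) mod 26 = 18.
Step 4: Decrypt 'QWK' by shifting back 18:
  Q -> Y
  W -> E
  K -> S
Step 5: 'QWK' decrypts to 'YES'.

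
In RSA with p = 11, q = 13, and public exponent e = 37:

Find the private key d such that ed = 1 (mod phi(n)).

Step 1: n = 11 * 13 = 143.
Step 2: phi(n) = 10 * 12 = 120.
Step 3: Find d such that 37 * d = 1 (mod 120).
Step 4: d = 37^(-1) mod 120 = 13.
Verification: 37 * 13 = 481 = 4 * 120 + 1.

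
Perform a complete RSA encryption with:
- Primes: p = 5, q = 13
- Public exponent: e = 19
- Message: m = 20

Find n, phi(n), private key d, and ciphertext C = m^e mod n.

Step 1: n = 5 * 13 = 65.
Step 2: phi(n) = (5-1)(13-1) = 4 * 12 = 48.
Step 3: Find d = 19^(-1) mod 48 = 43.
  Verify: 19 * 43 = 817 = 1 (mod 48).
Step 4: C = 20^19 mod 65 = 45.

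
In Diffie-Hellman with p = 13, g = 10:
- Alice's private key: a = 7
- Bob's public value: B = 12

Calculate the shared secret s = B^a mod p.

Step 1: s = B^a mod p = 12^7 mod 13.
  12^1 mod 13 = 12
  12^2 mod 13 = (12 * 12) mod 13 = 1
  12^3 mod 13 = (1 * 12) mod 13 = 12
  12^4 mod 13 = (12 * 12) mod 13 = 1
  12^5 mod 13 = (1 * 12) mod 13 = 12
  12^6 mod 13 = (12 * 12) mod 13 = 1
  12^7 mod 13 = (1 * 12) mod 13 = 12
Result: shared secret = 12.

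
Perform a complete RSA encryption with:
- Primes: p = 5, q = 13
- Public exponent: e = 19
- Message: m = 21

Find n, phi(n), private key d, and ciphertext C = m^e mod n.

Step 1: n = 5 * 13 = 65.
Step 2: phi(n) = (5-1)(13-1) = 4 * 12 = 48.
Step 3: Find d = 19^(-1) mod 48 = 43.
  Verify: 19 * 43 = 817 = 1 (mod 48).
Step 4: C = 21^19 mod 65 = 31.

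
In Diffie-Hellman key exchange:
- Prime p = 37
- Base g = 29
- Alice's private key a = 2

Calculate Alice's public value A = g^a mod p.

Step 1: A = g^a mod p = 29^2 mod 37.
  29^1 mod 37 = 29
  29^2 mod 37 = (29 * 29) mod 37 = 27
Result: A = 27.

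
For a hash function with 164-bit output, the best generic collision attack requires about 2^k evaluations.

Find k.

Step 1: The hash has a 164-bit output.
Step 2: Collision resistance means it should be infeasible to find any x != y with h(x) = h(y).
By the birthday bound, a generic collision search succeeds after about sqrt(2^164) = 2^(164/2) = 2^82 evaluations.
Step 3: Security level = 82 bits.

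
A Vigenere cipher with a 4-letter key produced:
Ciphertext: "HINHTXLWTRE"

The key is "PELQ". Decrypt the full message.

Step 1: Key 'PELQ' has length 4. Extended key: PELQPELQPEL
Step 2: Decrypt each position:
  H(7) - P(15) = 18 = S
  I(8) - E(4) = 4 = E
  N(13) - L(11) = 2 = C
  H(7) - Q(16) = 17 = R
  T(19) - P(15) = 4 = E
  X(23) - E(4) = 19 = T
  L(11) - L(11) = 0 = A
  W(22) - Q(16) = 6 = G
  T(19) - P(15) = 4 = E
  R(17) - E(4) = 13 = N
  E(4) - L(11) = 19 = T
Plaintext: SECRETAGENT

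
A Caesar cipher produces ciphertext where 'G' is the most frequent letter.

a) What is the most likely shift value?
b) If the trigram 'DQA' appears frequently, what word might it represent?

Step 1: In English, 'E' is the most frequent letter (12.7%).
Step 2: The most frequent ciphertext letter is 'G' (position 6).
Step 3: Shift = (6 - 4) mod 26 = 2.
Step 4: Decrypt 'DQA' by shifting back 2:
  D -> B
  Q -> O
  A -> Y
Step 5: 'DQA' decrypts to 'BOY'.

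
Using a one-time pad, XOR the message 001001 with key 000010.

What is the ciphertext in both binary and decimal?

Step 1: Write out the XOR operation bit by bit:
  Message: 001001
  Key:     000010
  XOR:     001011
Step 2: Convert to decimal: 001011 = 11.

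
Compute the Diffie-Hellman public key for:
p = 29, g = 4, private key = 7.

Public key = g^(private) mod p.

Step 1: A = g^a mod p = 4^7 mod 29.
  4^1 mod 29 = 4
  4^2 mod 29 = (4 * 4) mod 29 = 16
  4^3 mod 29 = (16 * 4) mod 29 = 6
  4^4 mod 29 = (6 * 4) mod 29 = 24
  4^5 mod 29 = (24 * 4) mod 29 = 9
  4^6 mod 29 = (9 * 4) mod 29 = 7
  4^7 mod 29 = (7 * 4) mod 29 = 28
Result: A = 28.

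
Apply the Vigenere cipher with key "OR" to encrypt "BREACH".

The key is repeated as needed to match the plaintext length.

Step 1: Repeat key to match plaintext length:
  Plaintext: BREACH
  Key:       OROROR
Step 2: Encrypt each letter:
  B(1) + O(14) = (1+14) mod 26 = 15 = P
  R(17) + R(17) = (17+17) mod 26 = 8 = I
  E(4) + O(14) = (4+14) mod 26 = 18 = S
  A(0) + R(17) = (0+17) mod 26 = 17 = R
  C(2) + O(14) = (2+14) mod 26 = 16 = Q
  H(7) + R(17) = (7+17) mod 26 = 24 = Y
Ciphertext: PISRQY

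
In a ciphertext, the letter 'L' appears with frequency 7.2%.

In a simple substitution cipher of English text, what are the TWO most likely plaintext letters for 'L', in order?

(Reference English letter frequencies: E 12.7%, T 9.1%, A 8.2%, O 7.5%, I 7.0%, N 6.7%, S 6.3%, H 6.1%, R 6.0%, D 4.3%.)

Step 1: Observed frequency of 'L' is 7.2%.
Step 2: Compute distances to each reference frequency and sort:
  I (7.0%): difference = 0.2% <-- BEST
  O (7.5%): difference = 0.3% <-- RUNNER-UP
  N (6.7%): difference = 0.5%
  S (6.3%): difference = 0.9%
  A (8.2%): difference = 1.0%
Step 3: Most likely is 'I' (7.0%, diff 0.2%); second most likely is 'O' (7.5%, diff 0.3%).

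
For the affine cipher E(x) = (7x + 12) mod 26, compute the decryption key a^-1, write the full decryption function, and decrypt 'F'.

Step 1: Find a^-1, the modular inverse of 7 mod 26.
Step 2: We need 7 * a^-1 = 1 (mod 26).
Step 3: 7 * 15 = 105 = 4 * 26 + 1, so a^-1 = 15.
Step 4: D(y) = 15(y - 12) mod 26.
Step 5: Apply to 'F' (y = 5): D(5) = 15 * (5 - 12) mod 26 = 15 * -7 mod 26 = 25 -> 'Z'.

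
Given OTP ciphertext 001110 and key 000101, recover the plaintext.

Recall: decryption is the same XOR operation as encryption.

Step 1: XOR ciphertext with key:
  Ciphertext: 001110
  Key:        000101
  XOR:        001011
Step 2: Plaintext = 001011 = 11 in decimal.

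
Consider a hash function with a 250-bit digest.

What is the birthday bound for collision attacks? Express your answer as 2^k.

Step 1: The birthday paradox gives collision probability ~50% after sqrt(2^n) = 2^(n/2) hashes.
Step 2: For 250-bit output: 2^(250/2) = 2^125.
Step 3: Approximately 2^125 hash computations needed.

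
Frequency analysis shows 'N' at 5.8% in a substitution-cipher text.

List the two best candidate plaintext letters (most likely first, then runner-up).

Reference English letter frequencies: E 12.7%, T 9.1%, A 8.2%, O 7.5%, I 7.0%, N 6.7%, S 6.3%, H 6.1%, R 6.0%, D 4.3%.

Step 1: Observed frequency of 'N' is 5.8%.
Step 2: Compute distances to each reference frequency and sort:
  R (6.0%): difference = 0.2% <-- BEST
  H (6.1%): difference = 0.3% <-- RUNNER-UP
  S (6.3%): difference = 0.5%
  N (6.7%): difference = 0.9%
  I (7.0%): difference = 1.2%
Step 3: Most likely is 'R' (6.0%, diff 0.2%); second most likely is 'H' (6.1%, diff 0.3%).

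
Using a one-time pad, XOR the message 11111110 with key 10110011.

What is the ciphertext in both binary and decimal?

Step 1: Write out the XOR operation bit by bit:
  Message: 11111110
  Key:     10110011
  XOR:     01001101
Step 2: Convert to decimal: 01001101 = 77.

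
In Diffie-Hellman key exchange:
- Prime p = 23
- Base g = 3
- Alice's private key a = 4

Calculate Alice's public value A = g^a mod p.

Step 1: A = g^a mod p = 3^4 mod 23.
  3^1 mod 23 = 3
  3^2 mod 23 = (3 * 3) mod 23 = 9
  3^3 mod 23 = (9 * 3) mod 23 = 4
  3^4 mod 23 = (4 * 3) mod 23 = 12
Result: A = 12.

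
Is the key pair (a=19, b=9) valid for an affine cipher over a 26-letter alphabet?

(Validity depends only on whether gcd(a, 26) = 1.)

Step 1: Compute gcd(19, 26).
Step 2: gcd(19, 26) = 1.
Since gcd = 1, 19 is coprime with 26, so it is a valid key.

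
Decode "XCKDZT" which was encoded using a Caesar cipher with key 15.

Step 1: Reverse the shift by subtracting 15 from each letter position.
  X (position 23) -> position (23-15) mod 26 = 8 -> I
  C (position 2) -> position (2-15) mod 26 = 13 -> N
  K (position 10) -> position (10-15) mod 26 = 21 -> V
  D (position 3) -> position (3-15) mod 26 = 14 -> O
  Z (position 25) -> position (25-15) mod 26 = 10 -> K
  T (position 19) -> position (19-15) mod 26 = 4 -> E
Decrypted message: INVOKE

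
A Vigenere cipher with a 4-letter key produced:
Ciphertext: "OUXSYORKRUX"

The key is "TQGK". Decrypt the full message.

Step 1: Key 'TQGK' has length 4. Extended key: TQGKTQGKTQG
Step 2: Decrypt each position:
  O(14) - T(19) = 21 = V
  U(20) - Q(16) = 4 = E
  X(23) - G(6) = 17 = R
  S(18) - K(10) = 8 = I
  Y(24) - T(19) = 5 = F
  O(14) - Q(16) = 24 = Y
  R(17) - G(6) = 11 = L
  K(10) - K(10) = 0 = A
  R(17) - T(19) = 24 = Y
  U(20) - Q(16) = 4 = E
  X(23) - G(6) = 17 = R
Plaintext: VERIFYLAYER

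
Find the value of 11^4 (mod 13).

Step 1: Compute 11^4 mod 13 step by step, reducing modulo 13 at each step.
  11^1 mod 13 = 11
  11^2 mod 13 = (11 * 11) mod 13 = 4
  11^3 mod 13 = (4 * 11) mod 13 = 5
  11^4 mod 13 = (5 * 11) mod 13 = 3
Step 2: Result = 3.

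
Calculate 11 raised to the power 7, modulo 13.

Step 1: Compute 11^7 mod 13 step by step, reducing modulo 13 at each step.
  11^1 mod 13 = 11
  11^2 mod 13 = (11 * 11) mod 13 = 4
  11^3 mod 13 = (4 * 11) mod 13 = 5
  11^4 mod 13 = (5 * 11) mod 13 = 3
  11^5 mod 13 = (3 * 11) mod 13 = 7
  11^6 mod 13 = (7 * 11) mod 13 = 12
  11^7 mod 13 = (12 * 11) mod 13 = 2
Step 2: Result = 2.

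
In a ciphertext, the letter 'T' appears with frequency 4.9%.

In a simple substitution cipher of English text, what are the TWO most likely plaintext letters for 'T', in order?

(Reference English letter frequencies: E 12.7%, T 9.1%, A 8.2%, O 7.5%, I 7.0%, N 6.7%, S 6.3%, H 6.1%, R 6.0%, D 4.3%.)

Step 1: Observed frequency of 'T' is 4.9%.
Step 2: Compute distances to each reference frequency and sort:
  D (4.3%): difference = 0.6% <-- BEST
  R (6.0%): difference = 1.1% <-- RUNNER-UP
  H (6.1%): difference = 1.2%
  S (6.3%): difference = 1.4%
  N (6.7%): difference = 1.8%
Step 3: Most likely is 'D' (4.3%, diff 0.6%); second most likely is 'R' (6.0%, diff 1.1%).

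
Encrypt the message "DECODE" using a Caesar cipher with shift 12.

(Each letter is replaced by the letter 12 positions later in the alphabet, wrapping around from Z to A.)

Step 1: For each letter, shift forward by 12 positions (mod 26).
  D (position 3) -> position (3+12) mod 26 = 15 -> P
  E (position 4) -> position (4+12) mod 26 = 16 -> Q
  C (position 2) -> position (2+12) mod 26 = 14 -> O
  O (position 14) -> position (14+12) mod 26 = 0 -> A
  D (position 3) -> position (3+12) mod 26 = 15 -> P
  E (position 4) -> position (4+12) mod 26 = 16 -> Q
Result: PQOAPQ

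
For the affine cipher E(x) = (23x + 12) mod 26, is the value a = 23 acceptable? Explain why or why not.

Step 1: Compute gcd(23, 26).
Step 2: gcd(23, 26) = 1.
Since gcd = 1, 23 is coprime with 26, so it is a valid key.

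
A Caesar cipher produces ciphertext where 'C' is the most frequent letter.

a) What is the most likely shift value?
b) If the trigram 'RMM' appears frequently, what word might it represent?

Step 1: In English, 'E' is the most frequent letter (12.7%).
Step 2: The most frequent ciphertext letter is 'C' (position 2).
Step 3: Shift = (2 - 4) mod 26 = 24.
Step 4: Decrypt 'RMM' by shifting back 24:
  R -> T
  M -> O
  M -> O
Step 5: 'RMM' decrypts to 'TOO'.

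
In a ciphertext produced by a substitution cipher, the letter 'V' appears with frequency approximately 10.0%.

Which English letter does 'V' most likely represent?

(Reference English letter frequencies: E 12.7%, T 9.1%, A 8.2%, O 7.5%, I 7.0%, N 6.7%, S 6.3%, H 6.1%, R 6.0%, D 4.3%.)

Step 1: The observed frequency is 10.0%.
Step 2: Compare with English frequencies:
  E: 12.7% (difference: 2.7%)
  T: 9.1% (difference: 0.9%) <-- closest
  A: 8.2% (difference: 1.8%)
  O: 7.5% (difference: 2.5%)
  I: 7.0% (difference: 3.0%)
  N: 6.7% (difference: 3.3%)
  S: 6.3% (difference: 3.7%)
  H: 6.1% (difference: 3.9%)
  R: 6.0% (difference: 4.0%)
  D: 4.3% (difference: 5.7%)
Step 3: 'V' most likely represents 'T' (frequency 9.1%).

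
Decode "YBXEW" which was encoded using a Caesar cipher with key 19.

Step 1: Reverse the shift by subtracting 19 from each letter position.
  Y (position 24) -> position (24-19) mod 26 = 5 -> F
  B (position 1) -> position (1-19) mod 26 = 8 -> I
  X (position 23) -> position (23-19) mod 26 = 4 -> E
  E (position 4) -> position (4-19) mod 26 = 11 -> L
  W (position 22) -> position (22-19) mod 26 = 3 -> D
Decrypted message: FIELD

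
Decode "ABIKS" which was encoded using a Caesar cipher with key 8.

Step 1: Reverse the shift by subtracting 8 from each letter position.
  A (position 0) -> position (0-8) mod 26 = 18 -> S
  B (position 1) -> position (1-8) mod 26 = 19 -> T
  I (position 8) -> position (8-8) mod 26 = 0 -> A
  K (position 10) -> position (10-8) mod 26 = 2 -> C
  S (position 18) -> position (18-8) mod 26 = 10 -> K
Decrypted message: STACK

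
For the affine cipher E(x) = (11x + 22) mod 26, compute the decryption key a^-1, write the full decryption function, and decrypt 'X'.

Step 1: Find a^-1, the modular inverse of 11 mod 26.
Step 2: We need 11 * a^-1 = 1 (mod 26).
Step 3: 11 * 19 = 209 = 8 * 26 + 1, so a^-1 = 19.
Step 4: D(y) = 19(y - 22) mod 26.
Step 5: Apply to 'X' (y = 23): D(23) = 19 * (23 - 22) mod 26 = 19 * 1 mod 26 = 19 -> 'T'.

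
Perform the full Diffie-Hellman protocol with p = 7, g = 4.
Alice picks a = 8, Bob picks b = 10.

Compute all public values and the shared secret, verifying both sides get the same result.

Step 1: A = g^a mod p = 4^8 mod 7 = 2.
Step 2: B = g^b mod p = 4^10 mod 7 = 4.
Step 3: Alice computes s = B^a mod p = 4^8 mod 7 = 2.
Step 4: Bob computes s = A^b mod p = 2^10 mod 7 = 2.
Both sides agree: shared secret = 2.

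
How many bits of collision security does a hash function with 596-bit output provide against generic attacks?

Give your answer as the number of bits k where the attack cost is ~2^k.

Step 1: The hash has a 596-bit output.
Step 2: Collision resistance means it should be infeasible to find any x != y with h(x) = h(y).
By the birthday bound, a generic collision search succeeds after about sqrt(2^596) = 2^(596/2) = 2^298 evaluations.
Step 3: Security level = 298 bits.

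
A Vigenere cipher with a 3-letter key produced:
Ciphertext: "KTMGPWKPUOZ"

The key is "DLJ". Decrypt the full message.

Step 1: Key 'DLJ' has length 3. Extended key: DLJDLJDLJDL
Step 2: Decrypt each position:
  K(10) - D(3) = 7 = H
  T(19) - L(11) = 8 = I
  M(12) - J(9) = 3 = D
  G(6) - D(3) = 3 = D
  P(15) - L(11) = 4 = E
  W(22) - J(9) = 13 = N
  K(10) - D(3) = 7 = H
  P(15) - L(11) = 4 = E
  U(20) - J(9) = 11 = L
  O(14) - D(3) = 11 = L
  Z(25) - L(11) = 14 = O
Plaintext: HIDDENHELLO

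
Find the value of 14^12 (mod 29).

Step 1: Compute 14^12 mod 29 step by step, reducing modulo 29 at each step.
  14^1 mod 29 = 14
  14^2 mod 29 = (14 * 14) mod 29 = 22
  14^3 mod 29 = (22 * 14) mod 29 = 18
  14^4 mod 29 = (18 * 14) mod 29 = 20
  14^5 mod 29 = (20 * 14) mod 29 = 19
  14^6 mod 29 = (19 * 14) mod 29 = 5
  14^7 mod 29 = (5 * 14) mod 29 = 12
  14^8 mod 29 = (12 * 14) mod 29 = 23
  14^9 mod 29 = (23 * 14) mod 29 = 3
  14^10 mod 29 = (3 * 14) mod 29 = 13
  14^11 mod 29 = (13 * 14) mod 29 = 8
  14^12 mod 29 = (8 * 14) mod 29 = 25
Step 2: Result = 25.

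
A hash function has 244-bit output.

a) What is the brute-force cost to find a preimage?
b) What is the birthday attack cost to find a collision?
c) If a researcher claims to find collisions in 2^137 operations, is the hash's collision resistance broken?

Step 1: Preimage resistance requires brute-force of 2^244 operations.
Step 2: Collision resistance (birthday bound) = 2^(244/2) = 2^122.
Step 3: The claimed attack costs 2^137 operations.
Step 4: Since 2^137 >= 2^122, the claimed attack is no faster than the generic birthday attack, so this does not break collision resistance.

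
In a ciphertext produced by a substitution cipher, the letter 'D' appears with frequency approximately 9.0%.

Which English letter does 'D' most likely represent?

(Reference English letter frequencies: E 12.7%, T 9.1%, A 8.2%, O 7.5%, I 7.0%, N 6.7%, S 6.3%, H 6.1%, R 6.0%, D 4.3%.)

Step 1: The observed frequency is 9.0%.
Step 2: Compare with English frequencies:
  E: 12.7% (difference: 3.7%)
  T: 9.1% (difference: 0.1%) <-- closest
  A: 8.2% (difference: 0.8%)
  O: 7.5% (difference: 1.5%)
  I: 7.0% (difference: 2.0%)
  N: 6.7% (difference: 2.3%)
  S: 6.3% (difference: 2.7%)
  H: 6.1% (difference: 2.9%)
  R: 6.0% (difference: 3.0%)
  D: 4.3% (difference: 4.7%)
Step 3: 'D' most likely represents 'T' (frequency 9.1%).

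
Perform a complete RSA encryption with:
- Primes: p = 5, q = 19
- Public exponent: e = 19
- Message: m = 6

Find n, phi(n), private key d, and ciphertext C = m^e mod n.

Step 1: n = 5 * 19 = 95.
Step 2: phi(n) = (5-1)(19-1) = 4 * 18 = 72.
Step 3: Find d = 19^(-1) mod 72 = 19.
  Verify: 19 * 19 = 361 = 1 (mod 72).
Step 4: C = 6^19 mod 95 = 6.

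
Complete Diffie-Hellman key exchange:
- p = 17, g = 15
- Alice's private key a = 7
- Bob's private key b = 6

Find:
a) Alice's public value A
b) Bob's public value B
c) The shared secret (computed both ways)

Step 1: A = g^a mod p = 15^7 mod 17 = 8.
Step 2: B = g^b mod p = 15^6 mod 17 = 13.
Step 3: Alice computes s = B^a mod p = 13^7 mod 17 = 4.
Step 4: Bob computes s = A^b mod p = 8^6 mod 17 = 4.
Both sides agree: shared secret = 4.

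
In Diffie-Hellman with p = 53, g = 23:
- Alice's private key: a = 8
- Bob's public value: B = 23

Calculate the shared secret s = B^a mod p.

Step 1: s = B^a mod p = 23^8 mod 53.
  23^1 mod 53 = 23
  23^2 mod 53 = (23 * 23) mod 53 = 52
  23^3 mod 53 = (52 * 23) mod 53 = 30
  23^4 mod 53 = (30 * 23) mod 53 = 1
  23^5 mod 53 = (1 * 23) mod 53 = 23
  23^6 mod 53 = (23 * 23) mod 53 = 52
  23^7 mod 53 = (52 * 23) mod 53 = 30
  23^8 mod 53 = (30 * 23) mod 53 = 1
Result: shared secret = 1.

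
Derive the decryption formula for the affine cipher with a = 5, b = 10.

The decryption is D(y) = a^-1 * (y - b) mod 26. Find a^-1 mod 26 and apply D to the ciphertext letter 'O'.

Step 1: Find a^-1, the modular inverse of 5 mod 26.
Step 2: We need 5 * a^-1 = 1 (mod 26).
Step 3: 5 * 21 = 105 = 4 * 26 + 1, so a^-1 = 21.
Step 4: D(y) = 21(y - 10) mod 26.
Step 5: Apply to 'O' (y = 14): D(14) = 21 * (14 - 10) mod 26 = 21 * 4 mod 26 = 6 -> 'G'.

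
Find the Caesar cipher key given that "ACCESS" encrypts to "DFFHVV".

Step 1: Compare first letters: A (position 0) -> D (position 3).
Step 2: Shift = (3 - 0) mod 26 = 3.
The shift value is 3.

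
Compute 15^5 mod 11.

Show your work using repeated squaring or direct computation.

Step 1: Compute 15^5 mod 11 step by step, reducing modulo 11 at each step.
  15^1 mod 11 = 4
  15^2 mod 11 = (4 * 15) mod 11 = 5
  15^3 mod 11 = (5 * 15) mod 11 = 9
  15^4 mod 11 = (9 * 15) mod 11 = 3
  15^5 mod 11 = (3 * 15) mod 11 = 1
Step 2: Result = 1.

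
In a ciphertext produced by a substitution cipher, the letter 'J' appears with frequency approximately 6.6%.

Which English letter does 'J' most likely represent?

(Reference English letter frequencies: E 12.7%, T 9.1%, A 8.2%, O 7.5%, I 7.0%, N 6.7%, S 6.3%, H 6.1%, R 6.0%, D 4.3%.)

Step 1: The observed frequency is 6.6%.
Step 2: Compare with English frequencies:
  E: 12.7% (difference: 6.1%)
  T: 9.1% (difference: 2.5%)
  A: 8.2% (difference: 1.6%)
  O: 7.5% (difference: 0.9%)
  I: 7.0% (difference: 0.4%)
  N: 6.7% (difference: 0.1%) <-- closest
  S: 6.3% (difference: 0.3%)
  H: 6.1% (difference: 0.5%)
  R: 6.0% (difference: 0.6%)
  D: 4.3% (difference: 2.3%)
Step 3: 'J' most likely represents 'N' (frequency 6.7%).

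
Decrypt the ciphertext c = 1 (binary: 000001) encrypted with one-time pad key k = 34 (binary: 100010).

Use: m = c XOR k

Step 1: XOR ciphertext with key:
  Ciphertext: 000001
  Key:        100010
  XOR:        100011
Step 2: Plaintext = 100011 = 35 in decimal.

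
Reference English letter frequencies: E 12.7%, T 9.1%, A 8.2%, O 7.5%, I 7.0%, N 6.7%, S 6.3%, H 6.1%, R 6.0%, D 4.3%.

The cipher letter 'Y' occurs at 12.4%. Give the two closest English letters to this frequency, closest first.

Step 1: Observed frequency of 'Y' is 12.4%.
Step 2: Compute distances to each reference frequency and sort:
  E (12.7%): difference = 0.3% <-- BEST
  T (9.1%): difference = 3.3% <-- RUNNER-UP
  A (8.2%): difference = 4.2%
  O (7.5%): difference = 4.9%
  I (7.0%): difference = 5.4%
Step 3: Most likely is 'E' (12.7%, diff 0.3%); second most likely is 'T' (9.1%, diff 3.3%).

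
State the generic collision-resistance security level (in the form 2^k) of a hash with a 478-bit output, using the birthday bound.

Step 1: The birthday paradox gives collision probability ~50% after sqrt(2^n) = 2^(n/2) hashes.
Step 2: For 478-bit output: 2^(478/2) = 2^239.
Step 3: Approximately 2^239 hash computations needed.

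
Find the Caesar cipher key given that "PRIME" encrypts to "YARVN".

Step 1: Compare first letters: P (position 15) -> Y (position 24).
Step 2: Shift = (24 - 15) mod 26 = 9.
The shift value is 9.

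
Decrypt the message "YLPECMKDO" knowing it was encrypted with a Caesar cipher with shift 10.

Step 1: Reverse the shift by subtracting 10 from each letter position.
  Y (position 24) -> position (24-10) mod 26 = 14 -> O
  L (position 11) -> position (11-10) mod 26 = 1 -> B
  P (position 15) -> position (15-10) mod 26 = 5 -> F
  E (position 4) -> position (4-10) mod 26 = 20 -> U
  C (position 2) -> position (2-10) mod 26 = 18 -> S
  M (position 12) -> position (12-10) mod 26 = 2 -> C
  K (position 10) -> position (10-10) mod 26 = 0 -> A
  D (position 3) -> position (3-10) mod 26 = 19 -> T
  O (position 14) -> position (14-10) mod 26 = 4 -> E
Decrypted message: OBFUSCATE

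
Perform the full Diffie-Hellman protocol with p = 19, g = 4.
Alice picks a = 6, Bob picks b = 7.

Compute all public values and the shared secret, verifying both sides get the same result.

Step 1: A = g^a mod p = 4^6 mod 19 = 11.
Step 2: B = g^b mod p = 4^7 mod 19 = 6.
Step 3: Alice computes s = B^a mod p = 6^6 mod 19 = 11.
Step 4: Bob computes s = A^b mod p = 11^7 mod 19 = 11.
Both sides agree: shared secret = 11.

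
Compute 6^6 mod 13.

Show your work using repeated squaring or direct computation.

Step 1: Compute 6^6 mod 13 step by step, reducing modulo 13 at each step.
  6^1 mod 13 = 6
  6^2 mod 13 = (6 * 6) mod 13 = 10
  6^3 mod 13 = (10 * 6) mod 13 = 8
  6^4 mod 13 = (8 * 6) mod 13 = 9
  6^5 mod 13 = (9 * 6) mod 13 = 2
  6^6 mod 13 = (2 * 6) mod 13 = 12
Step 2: Result = 12.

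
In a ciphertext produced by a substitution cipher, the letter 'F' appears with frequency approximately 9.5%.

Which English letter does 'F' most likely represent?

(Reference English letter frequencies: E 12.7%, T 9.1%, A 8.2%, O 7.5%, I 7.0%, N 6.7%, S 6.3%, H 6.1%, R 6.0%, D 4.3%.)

Step 1: The observed frequency is 9.5%.
Step 2: Compare with English frequencies:
  E: 12.7% (difference: 3.2%)
  T: 9.1% (difference: 0.4%) <-- closest
  A: 8.2% (difference: 1.3%)
  O: 7.5% (difference: 2.0%)
  I: 7.0% (difference: 2.5%)
  N: 6.7% (difference: 2.8%)
  S: 6.3% (difference: 3.2%)
  H: 6.1% (difference: 3.4%)
  R: 6.0% (difference: 3.5%)
  D: 4.3% (difference: 5.2%)
Step 3: 'F' most likely represents 'T' (frequency 9.1%).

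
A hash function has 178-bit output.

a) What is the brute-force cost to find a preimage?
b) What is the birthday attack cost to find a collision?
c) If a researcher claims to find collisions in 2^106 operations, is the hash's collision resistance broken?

Step 1: Preimage resistance requires brute-force of 2^178 operations.
Step 2: Collision resistance (birthday bound) = 2^(178/2) = 2^89.
Step 3: The claimed attack costs 2^106 operations.
Step 4: Since 2^106 >= 2^89, the claimed attack is no faster than the generic birthday attack, so this does not break collision resistance.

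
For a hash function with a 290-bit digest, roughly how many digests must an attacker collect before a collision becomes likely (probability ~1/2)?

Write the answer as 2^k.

Step 1: The birthday paradox gives collision probability ~50% after sqrt(2^n) = 2^(n/2) hashes.
Step 2: For 290-bit output: 2^(290/2) = 2^145.
Step 3: Approximately 2^145 hash computations needed.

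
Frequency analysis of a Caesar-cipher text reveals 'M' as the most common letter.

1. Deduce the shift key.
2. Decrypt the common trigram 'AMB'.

Step 1: In English, 'E' is the most frequent letter (12.7%).
Step 2: The most frequent ciphertext letter is 'M' (position 12).
Step 3: Shift = (12 - 4) mod 26 = 8.
Step 4: Decrypt 'AMB' by shifting back 8:
  A -> S
  M -> E
  B -> T
Step 5: 'AMB' decrypts to 'SET'.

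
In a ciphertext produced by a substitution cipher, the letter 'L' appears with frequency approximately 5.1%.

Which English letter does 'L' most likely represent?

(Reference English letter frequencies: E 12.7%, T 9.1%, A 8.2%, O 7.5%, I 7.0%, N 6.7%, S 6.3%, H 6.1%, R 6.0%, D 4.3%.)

Step 1: The observed frequency is 5.1%.
Step 2: Compare with English frequencies:
  E: 12.7% (difference: 7.6%)
  T: 9.1% (difference: 4.0%)
  A: 8.2% (difference: 3.1%)
  O: 7.5% (difference: 2.4%)
  I: 7.0% (difference: 1.9%)
  N: 6.7% (difference: 1.6%)
  S: 6.3% (difference: 1.2%)
  H: 6.1% (difference: 1.0%)
  R: 6.0% (difference: 0.9%)
  D: 4.3% (difference: 0.8%) <-- closest
Step 3: 'L' most likely represents 'D' (frequency 4.3%).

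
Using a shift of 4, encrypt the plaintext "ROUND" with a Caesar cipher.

Step 1: For each letter, shift forward by 4 positions (mod 26).
  R (position 17) -> position (17+4) mod 26 = 21 -> V
  O (position 14) -> position (14+4) mod 26 = 18 -> S
  U (position 20) -> position (20+4) mod 26 = 24 -> Y
  N (position 13) -> position (13+4) mod 26 = 17 -> R
  D (position 3) -> position (3+4) mod 26 = 7 -> H
Result: VSYRH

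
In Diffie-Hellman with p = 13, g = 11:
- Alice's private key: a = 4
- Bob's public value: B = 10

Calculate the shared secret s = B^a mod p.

Step 1: s = B^a mod p = 10^4 mod 13.
  10^1 mod 13 = 10
  10^2 mod 13 = (10 * 10) mod 13 = 9
  10^3 mod 13 = (9 * 10) mod 13 = 12
  10^4 mod 13 = (12 * 10) mod 13 = 3
Result: shared secret = 3.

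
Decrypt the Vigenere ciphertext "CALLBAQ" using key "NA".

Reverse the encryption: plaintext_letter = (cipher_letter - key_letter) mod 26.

Step 1: Extend key: NANANAN
Step 2: Decrypt each letter (c - k) mod 26:
  C(2) - N(13) = (2-13) mod 26 = 15 = P
  A(0) - A(0) = (0-0) mod 26 = 0 = A
  L(11) - N(13) = (11-13) mod 26 = 24 = Y
  L(11) - A(0) = (11-0) mod 26 = 11 = L
  B(1) - N(13) = (1-13) mod 26 = 14 = O
  A(0) - A(0) = (0-0) mod 26 = 0 = A
  Q(16) - N(13) = (16-13) mod 26 = 3 = D
Plaintext: PAYLOAD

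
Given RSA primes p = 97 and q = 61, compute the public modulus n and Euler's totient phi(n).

Step 1: n = p * q = 97 * 61 = 5917.
Step 2: phi(n) = (p-1)(q-1) = 96 * 60 = 5760.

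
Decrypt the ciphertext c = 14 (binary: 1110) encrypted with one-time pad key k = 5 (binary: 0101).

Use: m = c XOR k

Step 1: XOR ciphertext with key:
  Ciphertext: 1110
  Key:        0101
  XOR:        1011
Step 2: Plaintext = 1011 = 11 in decimal.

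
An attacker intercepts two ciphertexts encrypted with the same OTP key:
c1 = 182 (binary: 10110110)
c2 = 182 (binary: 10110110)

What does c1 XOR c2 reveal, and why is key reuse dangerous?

Step 1: c1 XOR c2 = (m1 XOR k) XOR (m2 XOR k).
Step 2: By XOR associativity/commutativity: = m1 XOR m2 XOR k XOR k = m1 XOR m2.
Step 3: 10110110 XOR 10110110 = 00000000 = 0.
Step 4: The key cancels out! An attacker learns m1 XOR m2 = 0, revealing the relationship between plaintexts.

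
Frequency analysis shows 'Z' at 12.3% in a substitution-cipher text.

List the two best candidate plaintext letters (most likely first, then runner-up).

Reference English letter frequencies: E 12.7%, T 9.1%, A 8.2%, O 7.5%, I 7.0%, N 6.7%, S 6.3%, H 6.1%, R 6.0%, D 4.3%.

Step 1: Observed frequency of 'Z' is 12.3%.
Step 2: Compute distances to each reference frequency and sort:
  E (12.7%): difference = 0.4% <-- BEST
  T (9.1%): difference = 3.2% <-- RUNNER-UP
  A (8.2%): difference = 4.1%
  O (7.5%): difference = 4.8%
  I (7.0%): difference = 5.3%
Step 3: Most likely is 'E' (12.7%, diff 0.4%); second most likely is 'T' (9.1%, diff 3.2%).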